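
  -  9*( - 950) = 8550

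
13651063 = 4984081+8666982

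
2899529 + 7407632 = 10307161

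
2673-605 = 2068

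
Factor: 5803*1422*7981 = 65858142546 = 2^1*3^2* 7^1*23^1*79^1*347^1*829^1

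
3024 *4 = 12096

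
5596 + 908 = 6504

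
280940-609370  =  -328430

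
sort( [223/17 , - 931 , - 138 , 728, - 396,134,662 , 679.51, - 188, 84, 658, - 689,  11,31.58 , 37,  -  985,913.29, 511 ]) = [  -  985, - 931, - 689, - 396,  -  188, - 138 , 11, 223/17,31.58,37 , 84 , 134,511,658, 662,  679.51, 728,913.29]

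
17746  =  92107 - 74361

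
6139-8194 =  - 2055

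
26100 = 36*725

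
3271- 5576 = -2305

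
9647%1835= 472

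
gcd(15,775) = 5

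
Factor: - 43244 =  - 2^2*19^1*569^1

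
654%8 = 6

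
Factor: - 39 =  - 3^1 * 13^1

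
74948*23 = 1723804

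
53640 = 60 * 894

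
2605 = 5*521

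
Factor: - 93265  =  -5^1*23^1*811^1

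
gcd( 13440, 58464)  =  672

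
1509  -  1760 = -251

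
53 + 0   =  53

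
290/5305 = 58/1061= 0.05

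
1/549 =1/549 = 0.00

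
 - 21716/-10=2171 +3/5 = 2171.60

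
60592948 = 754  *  80362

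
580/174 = 3 + 1/3=3.33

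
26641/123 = 26641/123 = 216.59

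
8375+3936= 12311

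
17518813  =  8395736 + 9123077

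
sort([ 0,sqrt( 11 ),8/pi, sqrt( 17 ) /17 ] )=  [0, sqrt( 17 ) /17, 8/pi,sqrt( 11 )]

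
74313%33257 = 7799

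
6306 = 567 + 5739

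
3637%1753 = 131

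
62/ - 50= - 2+19/25 = - 1.24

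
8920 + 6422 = 15342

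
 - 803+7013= 6210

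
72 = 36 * 2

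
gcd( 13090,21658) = 238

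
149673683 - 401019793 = -251346110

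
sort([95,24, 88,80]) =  [ 24,80,88,  95 ] 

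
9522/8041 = 1 + 1481/8041 = 1.18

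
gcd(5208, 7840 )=56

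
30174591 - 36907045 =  - 6732454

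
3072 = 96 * 32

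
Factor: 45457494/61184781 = 15152498/20394927 = 2^1* 3^(  -  2)*7^(- 2 ) * 59^1 * 103^( -1 ) * 449^(-1)*128411^1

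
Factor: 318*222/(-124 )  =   - 17649/31 = - 3^2 * 31^( - 1) * 37^1 * 53^1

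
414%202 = 10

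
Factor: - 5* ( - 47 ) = 5^1 *47^1=235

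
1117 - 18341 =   -  17224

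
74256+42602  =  116858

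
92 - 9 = 83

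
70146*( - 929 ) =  - 65165634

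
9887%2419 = 211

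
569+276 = 845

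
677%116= 97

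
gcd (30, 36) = 6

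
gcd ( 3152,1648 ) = 16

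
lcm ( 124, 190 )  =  11780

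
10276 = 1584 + 8692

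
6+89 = 95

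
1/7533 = 1/7533 = 0.00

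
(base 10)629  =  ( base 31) K9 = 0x275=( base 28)md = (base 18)1GH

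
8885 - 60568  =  -51683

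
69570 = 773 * 90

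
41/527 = 41/527 = 0.08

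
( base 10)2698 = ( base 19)790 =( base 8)5212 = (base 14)daa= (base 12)168A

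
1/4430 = 1/4430 = 0.00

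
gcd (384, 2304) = 384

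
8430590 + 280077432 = 288508022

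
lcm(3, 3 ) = 3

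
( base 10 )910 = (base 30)10a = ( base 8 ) 1616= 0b1110001110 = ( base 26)190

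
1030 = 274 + 756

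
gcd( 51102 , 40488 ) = 6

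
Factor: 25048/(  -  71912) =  - 31/89 = - 31^1*89^ (- 1)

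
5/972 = 5/972   =  0.01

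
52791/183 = 288 + 29/61= 288.48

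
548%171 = 35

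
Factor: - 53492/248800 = - 2^ (- 3)*5^( - 2)*43^1 = - 43/200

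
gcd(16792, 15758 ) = 2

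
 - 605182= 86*( - 7037)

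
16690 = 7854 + 8836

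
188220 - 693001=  - 504781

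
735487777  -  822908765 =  - 87420988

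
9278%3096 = 3086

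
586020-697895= - 111875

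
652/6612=163/1653 = 0.10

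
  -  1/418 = -1 + 417/418 = - 0.00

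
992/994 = 496/497 = 1.00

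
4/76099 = 4/76099 = 0.00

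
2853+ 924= 3777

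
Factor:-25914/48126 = - 7^1*13^ ( - 1) = - 7/13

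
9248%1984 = 1312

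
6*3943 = 23658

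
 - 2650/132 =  - 21+61/66 = - 20.08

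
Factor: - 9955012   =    -  2^2*19^1*130987^1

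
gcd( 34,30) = 2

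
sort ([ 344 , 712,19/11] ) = [19/11, 344, 712 ]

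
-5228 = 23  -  5251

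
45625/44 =45625/44 = 1036.93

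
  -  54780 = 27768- 82548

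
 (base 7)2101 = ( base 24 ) 16G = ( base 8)1340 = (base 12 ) 514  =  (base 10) 736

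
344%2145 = 344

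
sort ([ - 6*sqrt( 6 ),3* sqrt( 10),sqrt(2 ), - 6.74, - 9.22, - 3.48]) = [ - 6*sqrt(6),- 9.22, - 6.74, -3.48,sqrt( 2 ),3*sqrt (10) ] 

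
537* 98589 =52942293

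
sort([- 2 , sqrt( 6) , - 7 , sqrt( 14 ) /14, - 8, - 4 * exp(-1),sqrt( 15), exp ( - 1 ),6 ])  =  [ - 8, - 7, - 2, - 4 * exp( - 1 ), sqrt(14)/14 , exp( - 1 ),sqrt(6),sqrt( 15),6]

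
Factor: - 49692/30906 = - 2^1*3^( - 1)*17^( - 1 )*41^1 = - 82/51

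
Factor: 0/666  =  0 = 0^1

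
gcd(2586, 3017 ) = 431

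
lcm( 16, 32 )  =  32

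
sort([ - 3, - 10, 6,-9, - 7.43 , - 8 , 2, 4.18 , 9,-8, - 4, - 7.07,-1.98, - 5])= [ -10, - 9,-8, - 8, - 7.43,-7.07,  -  5  ,-4, - 3, - 1.98 , 2,4.18 , 6,9 ]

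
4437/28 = 158  +  13/28 = 158.46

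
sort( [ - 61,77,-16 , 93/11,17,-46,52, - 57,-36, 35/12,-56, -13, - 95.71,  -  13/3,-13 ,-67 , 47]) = [ - 95.71, - 67,  -  61,  -  57 ,  -  56,-46,-36,-16,-13,-13,-13/3 , 35/12,93/11 , 17,47 , 52, 77] 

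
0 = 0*( - 5182)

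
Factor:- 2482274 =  - 2^1*19^1*65323^1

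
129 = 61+68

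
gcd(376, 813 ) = 1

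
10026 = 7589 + 2437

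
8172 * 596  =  4870512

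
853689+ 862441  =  1716130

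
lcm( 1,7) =7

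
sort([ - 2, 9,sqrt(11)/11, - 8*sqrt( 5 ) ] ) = [-8 * sqrt(5), - 2, sqrt( 11)/11, 9]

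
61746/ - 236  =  -30873/118 = -  261.64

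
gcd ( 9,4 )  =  1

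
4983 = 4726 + 257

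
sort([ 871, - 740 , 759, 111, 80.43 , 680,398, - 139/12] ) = [ - 740, - 139/12,  80.43, 111, 398, 680 , 759, 871] 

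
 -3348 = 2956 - 6304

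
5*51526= 257630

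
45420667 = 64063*709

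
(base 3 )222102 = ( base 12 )4b5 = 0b1011001001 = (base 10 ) 713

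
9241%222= 139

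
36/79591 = 36/79591 = 0.00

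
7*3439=24073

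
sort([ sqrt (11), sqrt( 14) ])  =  [ sqrt(11),sqrt( 14)] 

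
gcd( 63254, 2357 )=1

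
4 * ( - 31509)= - 126036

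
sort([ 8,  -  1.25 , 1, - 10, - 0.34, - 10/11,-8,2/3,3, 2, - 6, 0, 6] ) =[ - 10,-8,-6  , - 1.25, - 10/11, -0.34,0, 2/3,1,2,  3, 6, 8]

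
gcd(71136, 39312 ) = 1872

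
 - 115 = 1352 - 1467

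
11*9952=109472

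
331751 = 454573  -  122822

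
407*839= 341473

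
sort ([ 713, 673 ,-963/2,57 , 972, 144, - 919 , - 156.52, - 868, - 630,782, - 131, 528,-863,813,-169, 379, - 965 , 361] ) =[ - 965 , - 919, - 868, -863, - 630,  -  963/2, - 169, - 156.52 , - 131,57 , 144,361,379, 528 , 673,713,782 , 813,972 ]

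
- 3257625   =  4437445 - 7695070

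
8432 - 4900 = 3532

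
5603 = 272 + 5331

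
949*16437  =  15598713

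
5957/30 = 198 + 17/30 = 198.57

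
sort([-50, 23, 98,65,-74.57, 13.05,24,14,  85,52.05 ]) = [-74.57, - 50,13.05 , 14,23 , 24,52.05,65, 85 , 98]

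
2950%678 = 238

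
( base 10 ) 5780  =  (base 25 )965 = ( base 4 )1122110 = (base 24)A0K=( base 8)13224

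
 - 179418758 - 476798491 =  -  656217249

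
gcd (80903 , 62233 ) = 1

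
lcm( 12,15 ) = 60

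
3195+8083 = 11278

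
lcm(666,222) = 666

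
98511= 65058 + 33453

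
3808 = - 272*( - 14 )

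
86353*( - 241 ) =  - 20811073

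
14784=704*21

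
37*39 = 1443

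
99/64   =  1 + 35/64 = 1.55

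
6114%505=54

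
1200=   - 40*( - 30)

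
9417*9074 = 85449858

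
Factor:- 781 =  - 11^1*71^1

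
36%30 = 6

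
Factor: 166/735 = 2^1*3^ ( - 1)* 5^( - 1 ) * 7^ ( - 2)*83^1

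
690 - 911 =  - 221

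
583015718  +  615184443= 1198200161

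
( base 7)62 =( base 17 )2A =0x2c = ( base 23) 1L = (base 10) 44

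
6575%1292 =115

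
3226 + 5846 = 9072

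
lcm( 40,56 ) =280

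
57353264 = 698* 82168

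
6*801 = 4806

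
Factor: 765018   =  2^1*3^3* 31^1*457^1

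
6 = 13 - 7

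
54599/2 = 27299 + 1/2 = 27299.50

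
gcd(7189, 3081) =1027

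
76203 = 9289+66914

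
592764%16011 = 357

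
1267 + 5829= 7096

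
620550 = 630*985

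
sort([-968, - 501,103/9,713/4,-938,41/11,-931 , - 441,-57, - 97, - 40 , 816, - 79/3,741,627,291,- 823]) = [ - 968, - 938 , - 931, - 823, - 501,-441, - 97, - 57  , - 40, - 79/3,41/11, 103/9,713/4,291,627, 741,816] 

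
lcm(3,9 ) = 9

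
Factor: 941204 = 2^2*11^1*21391^1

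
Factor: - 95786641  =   - 95786641^1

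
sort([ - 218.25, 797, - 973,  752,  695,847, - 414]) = [ - 973, - 414,- 218.25,695,752,797, 847]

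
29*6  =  174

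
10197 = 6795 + 3402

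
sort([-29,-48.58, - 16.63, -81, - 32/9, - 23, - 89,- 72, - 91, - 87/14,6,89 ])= [ - 91, - 89, - 81, - 72, - 48.58,  -  29, - 23,-16.63, - 87/14, - 32/9, 6,89]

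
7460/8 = 932 +1/2 = 932.50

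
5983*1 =5983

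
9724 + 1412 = 11136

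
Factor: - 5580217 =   -  31^1*180007^1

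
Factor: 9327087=3^2 * 7^1*11^1*43^1*313^1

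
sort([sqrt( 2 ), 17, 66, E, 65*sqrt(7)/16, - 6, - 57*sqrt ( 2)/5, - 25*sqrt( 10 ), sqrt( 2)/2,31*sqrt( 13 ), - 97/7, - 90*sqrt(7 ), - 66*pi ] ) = [ - 90*sqrt(7 ), - 66 * pi, - 25*sqrt (10),-57*sqrt( 2) /5, - 97/7, - 6, sqrt(2)/2, sqrt ( 2 ),E, 65 * sqrt(7 ) /16, 17, 66, 31*sqrt ( 13)]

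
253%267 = 253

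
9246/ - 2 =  - 4623/1 = - 4623.00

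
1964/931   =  1964/931  =  2.11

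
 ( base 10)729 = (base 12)509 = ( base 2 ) 1011011001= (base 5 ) 10404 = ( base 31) ng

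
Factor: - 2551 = -2551^1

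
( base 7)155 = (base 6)225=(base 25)3E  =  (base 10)89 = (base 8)131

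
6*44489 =266934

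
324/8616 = 27/718 =0.04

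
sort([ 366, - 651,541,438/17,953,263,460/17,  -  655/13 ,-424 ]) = [ - 651, - 424,-655/13, 438/17,460/17, 263 , 366,541,953] 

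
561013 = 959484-398471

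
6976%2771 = 1434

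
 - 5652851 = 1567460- 7220311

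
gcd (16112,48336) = 16112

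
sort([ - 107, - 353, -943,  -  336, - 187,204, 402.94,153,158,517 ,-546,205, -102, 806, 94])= [ - 943,  -  546,-353,  -  336,-187, - 107, - 102,94,153, 158, 204, 205,402.94,517, 806]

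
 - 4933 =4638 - 9571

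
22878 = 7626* 3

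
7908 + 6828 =14736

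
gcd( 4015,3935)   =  5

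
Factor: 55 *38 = 2^1*5^1* 11^1 * 19^1 = 2090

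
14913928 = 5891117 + 9022811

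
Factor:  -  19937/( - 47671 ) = 13^( - 1 ) *19^( -1)*193^( - 1)* 19937^1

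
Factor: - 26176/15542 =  - 2^5 * 19^(-1) = - 32/19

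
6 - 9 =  - 3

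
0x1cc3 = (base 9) 11081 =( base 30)85D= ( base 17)1882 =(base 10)7363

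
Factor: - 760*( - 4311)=2^3*3^2 * 5^1*19^1* 479^1 = 3276360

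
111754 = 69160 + 42594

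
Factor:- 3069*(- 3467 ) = 3^2*11^1*31^1*3467^1 = 10640223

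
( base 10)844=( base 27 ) 147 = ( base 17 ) 2FB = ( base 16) 34c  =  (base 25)18J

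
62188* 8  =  497504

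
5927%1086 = 497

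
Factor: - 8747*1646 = -2^1*823^1*8747^1 =-14397562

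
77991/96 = 25997/32 = 812.41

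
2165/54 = 2165/54 = 40.09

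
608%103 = 93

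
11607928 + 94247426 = 105855354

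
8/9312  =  1/1164 = 0.00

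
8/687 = 8/687 = 0.01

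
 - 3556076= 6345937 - 9902013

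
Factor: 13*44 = 572= 2^2*11^1*13^1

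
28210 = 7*4030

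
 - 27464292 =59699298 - 87163590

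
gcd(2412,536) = 268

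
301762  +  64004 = 365766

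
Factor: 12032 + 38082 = 2^1*25057^1 = 50114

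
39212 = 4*9803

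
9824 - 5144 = 4680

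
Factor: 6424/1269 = 2^3 * 3^(-3)*11^1*47^( - 1)*73^1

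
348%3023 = 348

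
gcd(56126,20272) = 14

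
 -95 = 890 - 985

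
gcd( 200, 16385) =5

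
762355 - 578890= 183465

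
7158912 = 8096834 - 937922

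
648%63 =18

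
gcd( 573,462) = 3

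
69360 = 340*204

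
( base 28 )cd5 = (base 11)7389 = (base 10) 9777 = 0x2631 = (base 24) GN9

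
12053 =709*17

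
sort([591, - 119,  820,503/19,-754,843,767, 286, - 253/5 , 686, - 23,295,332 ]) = [-754, - 119, - 253/5,-23,503/19,286,295,332,  591, 686,767 , 820, 843]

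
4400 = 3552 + 848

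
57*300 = 17100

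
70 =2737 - 2667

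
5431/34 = 5431/34 = 159.74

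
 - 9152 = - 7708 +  - 1444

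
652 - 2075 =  - 1423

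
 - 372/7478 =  - 186/3739 = - 0.05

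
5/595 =1/119 =0.01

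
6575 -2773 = 3802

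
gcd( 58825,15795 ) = 65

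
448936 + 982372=1431308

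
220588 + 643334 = 863922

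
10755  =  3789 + 6966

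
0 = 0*83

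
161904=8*20238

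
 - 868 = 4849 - 5717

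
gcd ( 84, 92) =4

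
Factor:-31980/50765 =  - 2^2 * 3^1*11^(-1)*41^1* 71^( - 1) = -  492/781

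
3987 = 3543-  -  444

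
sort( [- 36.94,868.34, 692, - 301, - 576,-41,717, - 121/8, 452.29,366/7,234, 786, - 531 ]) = [  -  576, - 531, -301, - 41, - 36.94, - 121/8 , 366/7,234, 452.29, 692, 717,786,868.34]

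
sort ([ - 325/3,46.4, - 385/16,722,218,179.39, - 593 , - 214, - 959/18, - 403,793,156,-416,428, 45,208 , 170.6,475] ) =[ - 593, - 416, -403, - 214, - 325/3, - 959/18, - 385/16,45, 46.4,  156,170.6,179.39,  208, 218, 428,475,722, 793]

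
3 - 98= -95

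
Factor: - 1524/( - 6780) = 5^(  -  1)*113^ ( - 1)*127^1= 127/565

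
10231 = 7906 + 2325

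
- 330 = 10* ( - 33)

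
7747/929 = 7747/929 = 8.34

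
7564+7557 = 15121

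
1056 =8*132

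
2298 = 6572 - 4274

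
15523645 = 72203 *215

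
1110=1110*1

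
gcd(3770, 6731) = 1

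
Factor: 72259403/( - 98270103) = - 3^( -1 )*197^1*349^1*1051^1*2287^( - 1 ) * 14323^ (-1)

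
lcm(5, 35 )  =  35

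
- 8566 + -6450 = -15016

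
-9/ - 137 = 9/137  =  0.07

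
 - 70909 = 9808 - 80717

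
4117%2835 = 1282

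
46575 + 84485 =131060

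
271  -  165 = 106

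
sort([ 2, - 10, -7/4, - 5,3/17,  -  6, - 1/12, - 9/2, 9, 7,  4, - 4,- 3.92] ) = [ - 10,-6, - 5,  -  9/2 , - 4, - 3.92,  -  7/4, - 1/12, 3/17, 2,4,7  ,  9]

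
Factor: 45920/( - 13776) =-10/3 = - 2^1*3^( - 1)*5^1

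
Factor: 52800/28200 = 88/47  =  2^3 * 11^1*47^( - 1)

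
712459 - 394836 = 317623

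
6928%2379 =2170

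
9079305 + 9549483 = 18628788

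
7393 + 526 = 7919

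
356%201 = 155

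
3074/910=3 + 172/455 = 3.38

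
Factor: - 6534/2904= -9/4 = -  2^( - 2) * 3^2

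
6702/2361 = 2  +  660/787 =2.84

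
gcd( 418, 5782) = 2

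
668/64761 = 668/64761 = 0.01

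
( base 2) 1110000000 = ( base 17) 31C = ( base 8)1600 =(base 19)293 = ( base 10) 896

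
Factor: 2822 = 2^1*17^1*83^1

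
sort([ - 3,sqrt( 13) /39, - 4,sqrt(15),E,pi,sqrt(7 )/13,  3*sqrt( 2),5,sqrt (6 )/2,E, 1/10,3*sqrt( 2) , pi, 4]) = [ - 4, - 3,sqrt(13 ) /39,1/10,  sqrt(7)/13,sqrt(6)/2,E, E, pi,  pi,  sqrt ( 15) , 4,  3*sqrt( 2), 3* sqrt ( 2 ), 5 ] 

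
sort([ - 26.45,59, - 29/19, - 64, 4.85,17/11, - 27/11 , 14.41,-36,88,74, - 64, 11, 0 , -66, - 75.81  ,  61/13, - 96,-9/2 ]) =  [ -96,-75.81, - 66,- 64,-64,-36, - 26.45, - 9/2, -27/11,-29/19,0,17/11, 61/13 , 4.85, 11,14.41,59,74, 88 ]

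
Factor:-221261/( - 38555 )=5^( - 1 )*11^( - 1)*701^ ( - 1)*221261^1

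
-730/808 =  - 365/404 =- 0.90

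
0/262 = 0 = 0.00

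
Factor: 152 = 2^3 * 19^1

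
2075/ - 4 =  - 2075/4 = - 518.75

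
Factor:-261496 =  - 2^3 * 32687^1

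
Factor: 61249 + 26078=3^2 * 31^1*313^1  =  87327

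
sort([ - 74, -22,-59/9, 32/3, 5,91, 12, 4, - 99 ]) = [ - 99, - 74, - 22, - 59/9, 4, 5,32/3, 12, 91] 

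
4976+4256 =9232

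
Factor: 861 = 3^1*7^1  *  41^1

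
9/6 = 3/2 = 1.50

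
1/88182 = 1/88182 = 0.00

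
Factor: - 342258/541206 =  - 3^ ( - 1 )*7^1*29^1*107^( - 1) = -  203/321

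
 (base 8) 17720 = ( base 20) 1074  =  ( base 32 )7ug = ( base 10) 8144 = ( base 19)13AC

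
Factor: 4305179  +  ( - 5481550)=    - 7^1*163^1 * 1031^1 = - 1176371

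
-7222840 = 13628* (-530) 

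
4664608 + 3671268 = 8335876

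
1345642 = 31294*43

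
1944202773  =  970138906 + 974063867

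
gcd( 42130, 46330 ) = 10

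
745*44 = 32780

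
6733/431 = 6733/431 = 15.62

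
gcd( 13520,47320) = 6760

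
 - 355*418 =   -  148390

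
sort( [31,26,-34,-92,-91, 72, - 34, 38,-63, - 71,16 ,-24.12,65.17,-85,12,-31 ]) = [-92, - 91, - 85, - 71,-63,-34,-34, - 31,-24.12,12,16,26 , 31, 38,65.17,72]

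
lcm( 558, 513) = 31806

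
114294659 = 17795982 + 96498677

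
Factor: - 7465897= - 37^1*201781^1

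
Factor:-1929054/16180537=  - 2^1*3^1 * 1301^(  -  1 )*12437^( - 1)*321509^1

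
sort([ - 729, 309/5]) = [ - 729 , 309/5 ]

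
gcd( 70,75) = 5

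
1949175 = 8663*225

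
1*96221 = 96221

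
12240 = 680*18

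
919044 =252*3647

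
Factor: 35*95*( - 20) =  - 66500= -2^2 * 5^3*7^1* 19^1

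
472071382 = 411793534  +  60277848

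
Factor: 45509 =17^1*2677^1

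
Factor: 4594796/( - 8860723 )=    - 2^2*17^( - 1)*37^(-1)*443^1*2593^1*  14087^(-1 )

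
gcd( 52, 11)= 1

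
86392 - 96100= - 9708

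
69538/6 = 11589 + 2/3 = 11589.67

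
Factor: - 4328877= - 3^1*7^1*139^1*1483^1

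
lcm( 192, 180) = 2880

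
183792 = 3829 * 48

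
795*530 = 421350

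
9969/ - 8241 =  - 3323/2747 = - 1.21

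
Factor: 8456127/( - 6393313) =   -  3^1 * 41^1*103^( - 1)*62071^ ( - 1) *68749^1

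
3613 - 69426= - 65813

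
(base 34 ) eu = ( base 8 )772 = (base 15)23B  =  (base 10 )506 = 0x1fa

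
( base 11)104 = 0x7D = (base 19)6B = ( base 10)125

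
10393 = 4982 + 5411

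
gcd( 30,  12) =6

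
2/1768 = 1/884  =  0.00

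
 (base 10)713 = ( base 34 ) kx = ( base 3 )222102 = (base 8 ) 1311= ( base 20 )1fd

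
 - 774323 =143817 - 918140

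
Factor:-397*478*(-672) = 127522752 = 2^6*3^1*7^1*239^1*397^1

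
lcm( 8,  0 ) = 0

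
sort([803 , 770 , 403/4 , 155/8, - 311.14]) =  [ - 311.14,155/8, 403/4,770, 803]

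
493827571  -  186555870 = 307271701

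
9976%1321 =729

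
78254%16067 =13986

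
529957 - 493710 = 36247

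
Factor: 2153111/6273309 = 3^( - 1 )*7^( - 1 )*29^ ( - 1)*10301^(-1 )*2153111^1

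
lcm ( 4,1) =4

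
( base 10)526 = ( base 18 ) 1b4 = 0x20e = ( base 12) 37A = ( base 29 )I4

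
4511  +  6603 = 11114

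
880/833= 880/833 = 1.06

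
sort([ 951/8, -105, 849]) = [  -  105, 951/8, 849] 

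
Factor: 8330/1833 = 2^1*3^( -1)*5^1*7^2*13^(-1 )*17^1*47^(- 1)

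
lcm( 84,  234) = 3276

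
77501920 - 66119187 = 11382733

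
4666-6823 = - 2157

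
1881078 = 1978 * 951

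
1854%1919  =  1854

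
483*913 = 440979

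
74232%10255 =2447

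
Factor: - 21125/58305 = -3^( - 1 )*5^2*23^(-1)=-25/69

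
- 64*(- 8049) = 515136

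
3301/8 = 3301/8 =412.62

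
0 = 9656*0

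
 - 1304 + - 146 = - 1450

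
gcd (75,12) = 3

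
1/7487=1/7487 = 0.00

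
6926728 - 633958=6292770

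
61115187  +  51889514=113004701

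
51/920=51/920= 0.06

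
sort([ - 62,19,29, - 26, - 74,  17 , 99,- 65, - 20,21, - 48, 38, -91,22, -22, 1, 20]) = [ - 91,- 74, -65, -62,  -  48, - 26,-22, - 20,1,17, 19, 20,21,22,29, 38,99]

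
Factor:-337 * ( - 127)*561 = 24010239 = 3^1*11^1*17^1*127^1*337^1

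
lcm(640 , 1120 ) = 4480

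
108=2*54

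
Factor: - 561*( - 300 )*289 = 48638700   =  2^2*3^2 * 5^2*11^1*17^3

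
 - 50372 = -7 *7196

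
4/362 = 2/181= 0.01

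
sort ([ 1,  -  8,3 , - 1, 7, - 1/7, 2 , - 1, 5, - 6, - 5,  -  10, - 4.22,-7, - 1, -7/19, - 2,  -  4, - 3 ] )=[ - 10, - 8, - 7,-6, - 5 ,-4.22, - 4, - 3, - 2,-1,  -  1, - 1 ,  -  7/19,  -  1/7,  1,  2 , 3,5 , 7]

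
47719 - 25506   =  22213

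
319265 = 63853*5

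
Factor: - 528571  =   - 89^1*5939^1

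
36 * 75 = 2700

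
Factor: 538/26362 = 1/49 = 7^(-2)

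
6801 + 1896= 8697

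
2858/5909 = 2858/5909 = 0.48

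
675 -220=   455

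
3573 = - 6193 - -9766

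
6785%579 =416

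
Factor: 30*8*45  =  2^4*3^3*5^2 = 10800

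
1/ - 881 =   -  1/881 = - 0.00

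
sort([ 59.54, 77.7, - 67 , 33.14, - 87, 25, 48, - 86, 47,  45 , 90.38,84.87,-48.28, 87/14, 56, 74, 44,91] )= [ - 87, - 86,  -  67, - 48.28, 87/14, 25, 33.14, 44, 45, 47, 48, 56,  59.54, 74,77.7, 84.87,90.38,  91]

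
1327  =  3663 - 2336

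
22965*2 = 45930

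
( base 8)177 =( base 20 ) 67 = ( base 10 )127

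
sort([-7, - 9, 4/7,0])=[-9, - 7,0,4/7]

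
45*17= 765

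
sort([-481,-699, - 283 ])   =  [  -  699,-481, - 283]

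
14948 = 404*37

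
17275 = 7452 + 9823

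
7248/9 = 2416/3 = 805.33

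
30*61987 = 1859610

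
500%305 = 195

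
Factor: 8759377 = 11^1*796307^1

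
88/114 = 44/57= 0.77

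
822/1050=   137/175 = 0.78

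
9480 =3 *3160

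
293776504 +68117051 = 361893555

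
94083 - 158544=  - 64461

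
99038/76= 1303  +  5/38=1303.13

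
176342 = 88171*2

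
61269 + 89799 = 151068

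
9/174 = 3/58 = 0.05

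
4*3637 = 14548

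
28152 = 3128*9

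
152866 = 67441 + 85425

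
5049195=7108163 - 2058968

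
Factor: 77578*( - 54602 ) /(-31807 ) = 4235913956/31807 = 2^2*17^( - 1)*23^1* 79^1*491^1*1187^1*1871^( - 1) 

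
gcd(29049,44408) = 1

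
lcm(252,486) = 6804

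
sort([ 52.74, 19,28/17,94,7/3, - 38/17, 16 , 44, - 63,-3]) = [ -63 ,- 3, - 38/17, 28/17,7/3,16, 19, 44 , 52.74, 94]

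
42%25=17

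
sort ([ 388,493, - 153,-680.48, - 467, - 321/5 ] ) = [ - 680.48, - 467, - 153, - 321/5, 388, 493 ]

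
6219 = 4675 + 1544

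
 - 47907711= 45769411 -93677122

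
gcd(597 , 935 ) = 1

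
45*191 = 8595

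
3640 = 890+2750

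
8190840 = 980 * 8358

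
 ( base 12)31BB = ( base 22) B6F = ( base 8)12537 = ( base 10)5471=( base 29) 6EJ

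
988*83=82004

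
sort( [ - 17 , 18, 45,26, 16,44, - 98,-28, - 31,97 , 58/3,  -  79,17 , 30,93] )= [ - 98, - 79, - 31,-28 , - 17, 16,17, 18,58/3, 26,30,44,45 , 93,  97 ]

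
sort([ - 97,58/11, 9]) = [ - 97, 58/11,9]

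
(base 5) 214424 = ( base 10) 7489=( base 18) 1521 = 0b1110101000001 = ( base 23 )E3E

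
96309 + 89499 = 185808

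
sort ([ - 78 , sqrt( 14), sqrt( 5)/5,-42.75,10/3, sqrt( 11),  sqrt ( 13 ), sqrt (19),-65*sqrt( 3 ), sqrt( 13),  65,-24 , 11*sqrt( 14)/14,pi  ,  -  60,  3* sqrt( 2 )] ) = [ - 65 * sqrt (3),-78, - 60, -42.75 ,  -  24,sqrt(5 )/5, 11*sqrt( 14 ) /14, pi,sqrt(11), 10/3,sqrt ( 13),sqrt( 13 ),sqrt(14 ), 3*sqrt(2 ) , sqrt( 19 ), 65] 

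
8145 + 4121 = 12266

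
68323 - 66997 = 1326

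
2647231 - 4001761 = -1354530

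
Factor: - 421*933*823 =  - 3^1*311^1*421^1* 823^1 = - 323268639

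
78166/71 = 78166/71 = 1100.93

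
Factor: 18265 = 5^1*13^1*281^1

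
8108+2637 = 10745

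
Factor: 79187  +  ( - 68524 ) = 10663^1 = 10663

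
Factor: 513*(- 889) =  - 3^3*7^1*19^1*127^1 =- 456057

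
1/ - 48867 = -1+ 48866/48867 = - 0.00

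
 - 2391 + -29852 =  - 32243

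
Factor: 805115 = 5^1*23^1 * 7001^1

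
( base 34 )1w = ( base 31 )24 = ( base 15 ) 46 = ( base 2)1000010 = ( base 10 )66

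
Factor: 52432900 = 2^2*5^2*13^1* 53^1*761^1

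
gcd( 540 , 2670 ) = 30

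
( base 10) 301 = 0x12D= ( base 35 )8l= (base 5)2201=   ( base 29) ab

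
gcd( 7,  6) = 1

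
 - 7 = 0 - 7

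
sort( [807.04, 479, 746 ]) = [479, 746, 807.04 ] 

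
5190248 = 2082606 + 3107642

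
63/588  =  3/28 = 0.11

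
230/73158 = 115/36579 = 0.00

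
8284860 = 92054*90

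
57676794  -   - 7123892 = 64800686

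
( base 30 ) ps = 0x30a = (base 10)778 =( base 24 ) 18a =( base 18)274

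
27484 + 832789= 860273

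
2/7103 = 2/7103 = 0.00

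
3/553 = 3/553= 0.01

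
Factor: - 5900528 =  - 2^4 * 368783^1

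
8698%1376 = 442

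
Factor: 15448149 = 3^2*197^1 * 8713^1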